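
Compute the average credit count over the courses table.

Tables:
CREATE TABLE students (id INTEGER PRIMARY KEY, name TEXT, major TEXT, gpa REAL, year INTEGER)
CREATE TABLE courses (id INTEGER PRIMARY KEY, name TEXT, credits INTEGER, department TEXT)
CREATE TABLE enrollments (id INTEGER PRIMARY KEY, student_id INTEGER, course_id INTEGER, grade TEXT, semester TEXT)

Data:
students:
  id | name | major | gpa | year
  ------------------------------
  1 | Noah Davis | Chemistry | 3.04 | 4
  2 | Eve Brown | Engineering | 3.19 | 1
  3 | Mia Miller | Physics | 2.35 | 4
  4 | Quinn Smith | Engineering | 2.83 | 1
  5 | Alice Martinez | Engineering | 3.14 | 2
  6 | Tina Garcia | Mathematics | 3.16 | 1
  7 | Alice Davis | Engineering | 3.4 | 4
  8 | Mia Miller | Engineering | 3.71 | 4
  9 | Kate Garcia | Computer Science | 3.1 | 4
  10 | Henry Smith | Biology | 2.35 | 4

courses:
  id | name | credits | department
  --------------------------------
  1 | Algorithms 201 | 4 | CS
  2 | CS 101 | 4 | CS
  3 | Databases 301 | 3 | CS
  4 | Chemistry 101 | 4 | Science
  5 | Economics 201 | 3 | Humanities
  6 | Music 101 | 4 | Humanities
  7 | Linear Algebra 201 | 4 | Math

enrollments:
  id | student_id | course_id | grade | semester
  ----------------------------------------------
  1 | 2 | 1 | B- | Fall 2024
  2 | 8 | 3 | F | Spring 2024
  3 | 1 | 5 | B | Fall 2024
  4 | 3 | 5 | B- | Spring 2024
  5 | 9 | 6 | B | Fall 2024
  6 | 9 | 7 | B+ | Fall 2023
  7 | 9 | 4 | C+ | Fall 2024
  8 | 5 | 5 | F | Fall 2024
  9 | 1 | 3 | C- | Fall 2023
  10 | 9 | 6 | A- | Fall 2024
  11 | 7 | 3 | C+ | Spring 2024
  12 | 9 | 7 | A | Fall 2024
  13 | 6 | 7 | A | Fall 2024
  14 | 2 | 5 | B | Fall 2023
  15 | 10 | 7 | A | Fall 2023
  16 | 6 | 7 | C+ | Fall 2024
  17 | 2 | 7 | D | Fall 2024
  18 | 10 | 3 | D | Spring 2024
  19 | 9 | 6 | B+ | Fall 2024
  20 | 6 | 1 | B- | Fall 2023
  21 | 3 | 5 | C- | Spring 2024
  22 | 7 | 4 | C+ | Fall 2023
SELECT AVG(credits) FROM courses

Execution result:
3.71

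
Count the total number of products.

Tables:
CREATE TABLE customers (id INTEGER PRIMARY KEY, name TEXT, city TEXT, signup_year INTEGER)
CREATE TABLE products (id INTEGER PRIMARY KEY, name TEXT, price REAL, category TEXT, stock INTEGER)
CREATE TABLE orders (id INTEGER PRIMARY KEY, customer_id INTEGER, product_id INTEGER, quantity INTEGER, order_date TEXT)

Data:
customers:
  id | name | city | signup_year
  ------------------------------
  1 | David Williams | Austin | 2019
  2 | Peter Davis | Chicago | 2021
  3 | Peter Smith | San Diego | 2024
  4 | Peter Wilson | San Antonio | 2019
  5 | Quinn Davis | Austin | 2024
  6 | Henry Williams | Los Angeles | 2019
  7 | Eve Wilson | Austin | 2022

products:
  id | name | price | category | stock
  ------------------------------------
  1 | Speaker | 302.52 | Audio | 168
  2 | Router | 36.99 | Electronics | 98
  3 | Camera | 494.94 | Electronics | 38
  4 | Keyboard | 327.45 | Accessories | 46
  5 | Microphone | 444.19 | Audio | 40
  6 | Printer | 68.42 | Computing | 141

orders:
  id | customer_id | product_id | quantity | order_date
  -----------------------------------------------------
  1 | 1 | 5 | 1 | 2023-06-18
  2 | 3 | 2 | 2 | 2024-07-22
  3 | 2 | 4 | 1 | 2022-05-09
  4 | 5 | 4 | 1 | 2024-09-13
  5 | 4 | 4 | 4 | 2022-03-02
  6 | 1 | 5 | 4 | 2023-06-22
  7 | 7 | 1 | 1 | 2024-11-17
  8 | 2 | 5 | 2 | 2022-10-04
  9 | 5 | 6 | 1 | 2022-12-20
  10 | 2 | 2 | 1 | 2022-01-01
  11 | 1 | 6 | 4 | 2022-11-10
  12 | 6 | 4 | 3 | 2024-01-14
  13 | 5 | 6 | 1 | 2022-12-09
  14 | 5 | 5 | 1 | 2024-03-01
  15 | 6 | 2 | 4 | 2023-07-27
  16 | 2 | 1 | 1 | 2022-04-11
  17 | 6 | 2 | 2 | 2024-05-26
SELECT COUNT(*) FROM products

Execution result:
6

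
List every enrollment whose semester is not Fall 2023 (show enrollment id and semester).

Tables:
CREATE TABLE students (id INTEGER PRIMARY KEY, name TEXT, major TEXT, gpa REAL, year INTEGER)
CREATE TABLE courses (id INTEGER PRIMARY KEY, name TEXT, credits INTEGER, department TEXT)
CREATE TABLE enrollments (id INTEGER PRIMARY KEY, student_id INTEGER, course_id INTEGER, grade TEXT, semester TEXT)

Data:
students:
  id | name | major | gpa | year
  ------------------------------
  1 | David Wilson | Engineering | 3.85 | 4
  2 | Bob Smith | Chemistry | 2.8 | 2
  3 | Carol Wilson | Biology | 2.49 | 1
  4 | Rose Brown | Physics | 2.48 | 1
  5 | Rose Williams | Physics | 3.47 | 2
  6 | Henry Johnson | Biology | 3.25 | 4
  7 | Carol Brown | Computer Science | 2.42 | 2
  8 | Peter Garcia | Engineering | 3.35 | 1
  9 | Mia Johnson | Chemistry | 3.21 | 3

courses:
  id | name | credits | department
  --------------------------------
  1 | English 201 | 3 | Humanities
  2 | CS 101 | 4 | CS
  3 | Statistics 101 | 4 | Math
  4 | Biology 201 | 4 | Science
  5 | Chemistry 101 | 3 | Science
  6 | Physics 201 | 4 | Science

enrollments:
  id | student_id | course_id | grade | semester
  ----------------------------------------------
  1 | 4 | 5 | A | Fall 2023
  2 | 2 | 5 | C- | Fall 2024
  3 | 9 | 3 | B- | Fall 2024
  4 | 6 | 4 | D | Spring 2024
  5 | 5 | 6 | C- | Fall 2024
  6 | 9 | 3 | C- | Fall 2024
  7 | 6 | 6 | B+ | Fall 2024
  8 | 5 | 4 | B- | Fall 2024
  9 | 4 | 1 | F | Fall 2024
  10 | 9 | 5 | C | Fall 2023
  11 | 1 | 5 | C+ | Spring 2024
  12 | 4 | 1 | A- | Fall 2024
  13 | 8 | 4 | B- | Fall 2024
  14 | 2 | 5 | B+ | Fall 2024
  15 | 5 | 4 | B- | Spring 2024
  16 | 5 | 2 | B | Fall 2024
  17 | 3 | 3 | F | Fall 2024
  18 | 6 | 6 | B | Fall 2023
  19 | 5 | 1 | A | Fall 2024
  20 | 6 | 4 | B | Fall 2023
SELECT id, semester FROM enrollments WHERE semester <> 'Fall 2023'

Execution result:
id | semester
2 | Fall 2024
3 | Fall 2024
4 | Spring 2024
5 | Fall 2024
6 | Fall 2024
7 | Fall 2024
8 | Fall 2024
9 | Fall 2024
11 | Spring 2024
12 | Fall 2024
13 | Fall 2024
14 | Fall 2024
15 | Spring 2024
16 | Fall 2024
17 | Fall 2024
19 | Fall 2024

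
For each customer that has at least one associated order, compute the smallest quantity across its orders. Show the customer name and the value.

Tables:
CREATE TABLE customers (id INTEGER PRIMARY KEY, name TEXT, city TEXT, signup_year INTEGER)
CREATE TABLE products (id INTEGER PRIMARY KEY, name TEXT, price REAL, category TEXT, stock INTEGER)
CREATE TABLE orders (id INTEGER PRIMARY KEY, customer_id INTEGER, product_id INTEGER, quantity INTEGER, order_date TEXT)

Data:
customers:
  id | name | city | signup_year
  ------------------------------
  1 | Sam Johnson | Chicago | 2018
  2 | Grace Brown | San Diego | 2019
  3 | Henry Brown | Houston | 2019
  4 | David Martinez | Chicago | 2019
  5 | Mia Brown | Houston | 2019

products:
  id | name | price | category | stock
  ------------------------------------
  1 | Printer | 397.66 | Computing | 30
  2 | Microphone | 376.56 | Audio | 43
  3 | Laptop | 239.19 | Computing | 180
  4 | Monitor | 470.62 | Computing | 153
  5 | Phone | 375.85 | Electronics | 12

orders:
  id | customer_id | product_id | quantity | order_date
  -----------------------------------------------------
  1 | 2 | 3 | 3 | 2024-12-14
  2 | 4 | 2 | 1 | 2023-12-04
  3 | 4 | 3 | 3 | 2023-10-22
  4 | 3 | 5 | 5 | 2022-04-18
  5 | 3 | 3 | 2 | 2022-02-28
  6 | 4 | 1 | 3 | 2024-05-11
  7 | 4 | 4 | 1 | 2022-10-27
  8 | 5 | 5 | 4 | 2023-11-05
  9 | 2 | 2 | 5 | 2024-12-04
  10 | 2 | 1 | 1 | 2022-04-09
SELECT p.name, MIN(c.quantity) AS min_quantity FROM orders c JOIN customers p ON c.customer_id = p.id GROUP BY p.id, p.name

Execution result:
name | min_quantity
Grace Brown | 1
Henry Brown | 2
David Martinez | 1
Mia Brown | 4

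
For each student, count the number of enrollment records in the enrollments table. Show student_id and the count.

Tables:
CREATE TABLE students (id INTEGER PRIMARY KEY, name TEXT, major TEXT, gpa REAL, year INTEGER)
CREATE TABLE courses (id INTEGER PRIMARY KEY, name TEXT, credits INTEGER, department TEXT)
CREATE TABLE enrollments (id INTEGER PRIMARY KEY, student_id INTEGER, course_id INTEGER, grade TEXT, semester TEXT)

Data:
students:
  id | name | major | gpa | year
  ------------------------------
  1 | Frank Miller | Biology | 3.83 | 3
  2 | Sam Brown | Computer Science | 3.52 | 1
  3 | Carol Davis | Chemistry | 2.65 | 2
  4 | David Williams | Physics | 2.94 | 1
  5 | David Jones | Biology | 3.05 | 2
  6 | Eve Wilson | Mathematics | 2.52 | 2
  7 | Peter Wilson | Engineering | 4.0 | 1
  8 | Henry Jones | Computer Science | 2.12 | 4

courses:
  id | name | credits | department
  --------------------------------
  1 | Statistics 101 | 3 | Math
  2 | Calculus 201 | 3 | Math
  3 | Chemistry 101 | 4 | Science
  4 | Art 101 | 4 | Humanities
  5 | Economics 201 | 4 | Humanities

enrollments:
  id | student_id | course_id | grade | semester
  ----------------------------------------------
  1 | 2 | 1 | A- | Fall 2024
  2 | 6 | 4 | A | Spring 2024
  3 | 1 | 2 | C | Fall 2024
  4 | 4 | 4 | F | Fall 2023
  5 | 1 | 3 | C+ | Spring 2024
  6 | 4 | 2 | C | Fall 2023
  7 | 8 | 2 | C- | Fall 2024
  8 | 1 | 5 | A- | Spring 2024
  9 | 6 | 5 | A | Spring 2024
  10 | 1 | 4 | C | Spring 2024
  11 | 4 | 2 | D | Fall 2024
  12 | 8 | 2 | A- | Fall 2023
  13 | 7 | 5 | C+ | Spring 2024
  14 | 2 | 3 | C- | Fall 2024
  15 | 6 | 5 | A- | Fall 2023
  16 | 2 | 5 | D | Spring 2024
SELECT student_id, COUNT(*) AS enrollment_count FROM enrollments GROUP BY student_id

Execution result:
student_id | enrollment_count
1 | 4
2 | 3
4 | 3
6 | 3
7 | 1
8 | 2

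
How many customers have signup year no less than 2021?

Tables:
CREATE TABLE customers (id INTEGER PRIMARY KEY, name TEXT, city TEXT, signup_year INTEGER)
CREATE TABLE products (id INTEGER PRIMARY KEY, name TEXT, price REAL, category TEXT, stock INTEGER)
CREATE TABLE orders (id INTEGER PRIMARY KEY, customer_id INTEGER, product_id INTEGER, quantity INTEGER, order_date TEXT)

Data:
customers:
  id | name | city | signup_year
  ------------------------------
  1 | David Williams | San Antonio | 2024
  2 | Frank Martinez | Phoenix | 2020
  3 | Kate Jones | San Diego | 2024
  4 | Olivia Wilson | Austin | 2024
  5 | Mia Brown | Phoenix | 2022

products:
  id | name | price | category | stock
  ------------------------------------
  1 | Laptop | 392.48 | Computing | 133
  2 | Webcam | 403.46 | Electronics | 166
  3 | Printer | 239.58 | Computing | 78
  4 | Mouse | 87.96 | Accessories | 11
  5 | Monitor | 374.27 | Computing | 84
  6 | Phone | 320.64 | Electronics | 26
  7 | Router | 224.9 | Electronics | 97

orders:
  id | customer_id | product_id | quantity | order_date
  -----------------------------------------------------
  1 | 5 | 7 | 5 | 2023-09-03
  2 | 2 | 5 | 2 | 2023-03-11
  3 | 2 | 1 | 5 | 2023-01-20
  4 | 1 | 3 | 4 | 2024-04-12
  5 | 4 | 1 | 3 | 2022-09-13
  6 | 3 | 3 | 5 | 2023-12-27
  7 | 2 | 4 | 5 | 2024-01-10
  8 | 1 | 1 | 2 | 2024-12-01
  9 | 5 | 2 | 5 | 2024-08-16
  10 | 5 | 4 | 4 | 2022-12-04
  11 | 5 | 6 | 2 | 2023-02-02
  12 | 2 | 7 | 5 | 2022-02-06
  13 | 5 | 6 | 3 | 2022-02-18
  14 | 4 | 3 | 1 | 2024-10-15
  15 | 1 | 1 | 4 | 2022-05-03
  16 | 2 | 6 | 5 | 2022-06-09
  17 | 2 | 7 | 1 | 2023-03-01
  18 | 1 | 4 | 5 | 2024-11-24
SELECT COUNT(*) FROM customers WHERE signup_year >= 2021

Execution result:
4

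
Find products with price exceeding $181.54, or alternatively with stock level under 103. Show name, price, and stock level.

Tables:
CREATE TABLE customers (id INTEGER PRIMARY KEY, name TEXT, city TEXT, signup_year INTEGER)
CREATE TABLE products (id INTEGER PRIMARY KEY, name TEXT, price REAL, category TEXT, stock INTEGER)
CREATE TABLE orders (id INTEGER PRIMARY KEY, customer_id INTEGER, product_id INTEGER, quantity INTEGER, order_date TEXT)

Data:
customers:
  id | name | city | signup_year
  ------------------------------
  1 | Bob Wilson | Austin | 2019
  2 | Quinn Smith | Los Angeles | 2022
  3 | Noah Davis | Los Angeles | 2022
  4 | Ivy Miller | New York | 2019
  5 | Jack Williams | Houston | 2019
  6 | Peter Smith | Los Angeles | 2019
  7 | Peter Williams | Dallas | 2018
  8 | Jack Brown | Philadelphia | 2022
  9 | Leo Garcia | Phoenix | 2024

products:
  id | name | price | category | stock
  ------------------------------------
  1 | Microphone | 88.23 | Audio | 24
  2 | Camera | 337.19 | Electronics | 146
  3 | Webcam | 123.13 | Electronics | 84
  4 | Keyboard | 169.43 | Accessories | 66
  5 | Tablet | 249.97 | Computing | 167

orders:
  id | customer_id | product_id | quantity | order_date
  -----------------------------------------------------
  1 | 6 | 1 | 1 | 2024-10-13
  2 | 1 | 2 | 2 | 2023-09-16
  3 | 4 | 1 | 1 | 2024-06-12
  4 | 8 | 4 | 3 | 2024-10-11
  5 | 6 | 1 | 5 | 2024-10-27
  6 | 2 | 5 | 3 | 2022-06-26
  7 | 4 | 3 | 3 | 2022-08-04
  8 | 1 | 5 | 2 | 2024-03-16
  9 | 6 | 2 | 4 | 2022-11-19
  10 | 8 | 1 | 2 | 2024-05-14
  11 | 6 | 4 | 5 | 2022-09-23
SELECT name, price, stock FROM products WHERE price > 181.54 OR stock < 103

Execution result:
name | price | stock
Microphone | 88.23 | 24
Camera | 337.19 | 146
Webcam | 123.13 | 84
Keyboard | 169.43 | 66
Tablet | 249.97 | 167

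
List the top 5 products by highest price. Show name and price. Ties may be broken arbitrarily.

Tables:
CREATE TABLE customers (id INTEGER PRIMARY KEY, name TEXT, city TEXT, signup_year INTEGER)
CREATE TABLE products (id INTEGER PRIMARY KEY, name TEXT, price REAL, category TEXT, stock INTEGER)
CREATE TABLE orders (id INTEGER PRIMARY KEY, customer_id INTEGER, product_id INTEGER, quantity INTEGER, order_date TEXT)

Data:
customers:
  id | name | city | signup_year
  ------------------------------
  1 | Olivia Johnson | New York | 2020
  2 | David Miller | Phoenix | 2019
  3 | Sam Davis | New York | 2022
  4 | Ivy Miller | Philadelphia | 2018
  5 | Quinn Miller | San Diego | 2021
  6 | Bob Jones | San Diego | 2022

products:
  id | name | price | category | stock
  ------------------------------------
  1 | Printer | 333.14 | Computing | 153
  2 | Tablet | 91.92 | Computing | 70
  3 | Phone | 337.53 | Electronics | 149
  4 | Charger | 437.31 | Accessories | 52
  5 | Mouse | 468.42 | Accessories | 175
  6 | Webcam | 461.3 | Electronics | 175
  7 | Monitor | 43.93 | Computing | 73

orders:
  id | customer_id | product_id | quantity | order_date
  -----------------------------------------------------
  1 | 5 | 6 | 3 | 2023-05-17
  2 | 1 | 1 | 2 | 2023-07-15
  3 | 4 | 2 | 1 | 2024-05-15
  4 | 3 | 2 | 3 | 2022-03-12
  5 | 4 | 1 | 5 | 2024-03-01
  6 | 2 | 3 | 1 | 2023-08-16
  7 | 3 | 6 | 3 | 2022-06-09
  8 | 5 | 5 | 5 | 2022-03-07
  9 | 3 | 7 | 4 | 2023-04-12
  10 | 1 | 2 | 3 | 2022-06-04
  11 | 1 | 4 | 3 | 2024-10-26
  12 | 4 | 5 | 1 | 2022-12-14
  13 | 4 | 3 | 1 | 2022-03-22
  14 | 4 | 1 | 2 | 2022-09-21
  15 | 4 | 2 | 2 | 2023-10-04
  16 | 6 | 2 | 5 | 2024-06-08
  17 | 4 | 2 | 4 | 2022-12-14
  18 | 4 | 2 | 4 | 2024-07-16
SELECT name, price FROM products ORDER BY price DESC LIMIT 5

Execution result:
name | price
Mouse | 468.42
Webcam | 461.30
Charger | 437.31
Phone | 337.53
Printer | 333.14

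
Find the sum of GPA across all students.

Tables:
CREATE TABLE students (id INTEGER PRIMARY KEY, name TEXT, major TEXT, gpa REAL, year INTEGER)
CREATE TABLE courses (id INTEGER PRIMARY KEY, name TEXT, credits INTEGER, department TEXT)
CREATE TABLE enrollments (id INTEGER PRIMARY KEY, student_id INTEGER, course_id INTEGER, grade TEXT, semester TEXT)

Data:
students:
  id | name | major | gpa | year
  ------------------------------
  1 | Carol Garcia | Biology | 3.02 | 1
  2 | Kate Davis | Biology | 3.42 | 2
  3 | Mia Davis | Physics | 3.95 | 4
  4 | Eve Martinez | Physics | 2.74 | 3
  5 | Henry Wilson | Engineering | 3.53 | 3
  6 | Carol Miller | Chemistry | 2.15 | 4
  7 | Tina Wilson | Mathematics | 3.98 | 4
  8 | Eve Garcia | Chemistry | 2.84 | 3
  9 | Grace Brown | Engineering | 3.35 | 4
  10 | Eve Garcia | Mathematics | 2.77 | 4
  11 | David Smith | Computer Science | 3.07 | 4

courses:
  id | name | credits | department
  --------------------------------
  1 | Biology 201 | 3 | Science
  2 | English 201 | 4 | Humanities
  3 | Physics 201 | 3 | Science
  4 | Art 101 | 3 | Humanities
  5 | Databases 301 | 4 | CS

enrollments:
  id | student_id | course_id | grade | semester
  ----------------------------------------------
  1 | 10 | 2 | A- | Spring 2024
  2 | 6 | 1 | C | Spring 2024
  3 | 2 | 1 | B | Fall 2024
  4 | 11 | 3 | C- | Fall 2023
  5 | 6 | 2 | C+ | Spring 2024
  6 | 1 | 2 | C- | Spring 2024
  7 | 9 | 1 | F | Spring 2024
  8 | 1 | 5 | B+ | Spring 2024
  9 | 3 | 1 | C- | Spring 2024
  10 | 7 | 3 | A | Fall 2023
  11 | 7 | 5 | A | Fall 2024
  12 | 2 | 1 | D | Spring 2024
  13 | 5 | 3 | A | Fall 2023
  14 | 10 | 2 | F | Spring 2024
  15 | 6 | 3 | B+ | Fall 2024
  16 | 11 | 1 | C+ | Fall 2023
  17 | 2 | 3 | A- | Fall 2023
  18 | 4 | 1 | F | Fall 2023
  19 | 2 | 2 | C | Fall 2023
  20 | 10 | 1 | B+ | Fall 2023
SELECT SUM(gpa) FROM students

Execution result:
34.82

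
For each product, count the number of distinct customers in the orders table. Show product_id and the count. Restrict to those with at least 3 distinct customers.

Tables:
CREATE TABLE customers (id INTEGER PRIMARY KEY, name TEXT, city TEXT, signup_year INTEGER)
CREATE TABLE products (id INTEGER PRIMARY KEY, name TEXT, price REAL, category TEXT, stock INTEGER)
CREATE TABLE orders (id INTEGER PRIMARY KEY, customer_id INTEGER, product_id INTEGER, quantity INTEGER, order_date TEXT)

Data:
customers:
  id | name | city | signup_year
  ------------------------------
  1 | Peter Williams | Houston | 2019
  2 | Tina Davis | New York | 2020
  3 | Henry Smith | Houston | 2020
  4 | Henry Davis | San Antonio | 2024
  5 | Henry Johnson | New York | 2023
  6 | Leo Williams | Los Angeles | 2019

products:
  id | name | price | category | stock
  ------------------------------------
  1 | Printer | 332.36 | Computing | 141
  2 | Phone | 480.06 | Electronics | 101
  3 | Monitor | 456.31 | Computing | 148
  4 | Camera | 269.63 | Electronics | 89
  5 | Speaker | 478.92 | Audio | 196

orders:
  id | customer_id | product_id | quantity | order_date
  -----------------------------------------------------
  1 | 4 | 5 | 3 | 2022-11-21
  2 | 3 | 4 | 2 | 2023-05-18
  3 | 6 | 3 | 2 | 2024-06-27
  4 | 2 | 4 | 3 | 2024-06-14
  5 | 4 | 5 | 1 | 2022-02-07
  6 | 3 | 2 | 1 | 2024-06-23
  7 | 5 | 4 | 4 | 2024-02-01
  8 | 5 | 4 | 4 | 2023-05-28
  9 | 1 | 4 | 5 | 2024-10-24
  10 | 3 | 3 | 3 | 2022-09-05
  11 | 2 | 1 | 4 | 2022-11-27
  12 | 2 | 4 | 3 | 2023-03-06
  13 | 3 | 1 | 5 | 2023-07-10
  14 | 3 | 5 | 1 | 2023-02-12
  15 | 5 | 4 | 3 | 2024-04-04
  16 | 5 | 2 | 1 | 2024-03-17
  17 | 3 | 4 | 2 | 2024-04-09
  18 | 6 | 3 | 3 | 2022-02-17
SELECT product_id, COUNT(DISTINCT customer_id) AS distinct_customer_count FROM orders GROUP BY product_id HAVING COUNT(DISTINCT customer_id) >= 3

Execution result:
product_id | distinct_customer_count
4 | 4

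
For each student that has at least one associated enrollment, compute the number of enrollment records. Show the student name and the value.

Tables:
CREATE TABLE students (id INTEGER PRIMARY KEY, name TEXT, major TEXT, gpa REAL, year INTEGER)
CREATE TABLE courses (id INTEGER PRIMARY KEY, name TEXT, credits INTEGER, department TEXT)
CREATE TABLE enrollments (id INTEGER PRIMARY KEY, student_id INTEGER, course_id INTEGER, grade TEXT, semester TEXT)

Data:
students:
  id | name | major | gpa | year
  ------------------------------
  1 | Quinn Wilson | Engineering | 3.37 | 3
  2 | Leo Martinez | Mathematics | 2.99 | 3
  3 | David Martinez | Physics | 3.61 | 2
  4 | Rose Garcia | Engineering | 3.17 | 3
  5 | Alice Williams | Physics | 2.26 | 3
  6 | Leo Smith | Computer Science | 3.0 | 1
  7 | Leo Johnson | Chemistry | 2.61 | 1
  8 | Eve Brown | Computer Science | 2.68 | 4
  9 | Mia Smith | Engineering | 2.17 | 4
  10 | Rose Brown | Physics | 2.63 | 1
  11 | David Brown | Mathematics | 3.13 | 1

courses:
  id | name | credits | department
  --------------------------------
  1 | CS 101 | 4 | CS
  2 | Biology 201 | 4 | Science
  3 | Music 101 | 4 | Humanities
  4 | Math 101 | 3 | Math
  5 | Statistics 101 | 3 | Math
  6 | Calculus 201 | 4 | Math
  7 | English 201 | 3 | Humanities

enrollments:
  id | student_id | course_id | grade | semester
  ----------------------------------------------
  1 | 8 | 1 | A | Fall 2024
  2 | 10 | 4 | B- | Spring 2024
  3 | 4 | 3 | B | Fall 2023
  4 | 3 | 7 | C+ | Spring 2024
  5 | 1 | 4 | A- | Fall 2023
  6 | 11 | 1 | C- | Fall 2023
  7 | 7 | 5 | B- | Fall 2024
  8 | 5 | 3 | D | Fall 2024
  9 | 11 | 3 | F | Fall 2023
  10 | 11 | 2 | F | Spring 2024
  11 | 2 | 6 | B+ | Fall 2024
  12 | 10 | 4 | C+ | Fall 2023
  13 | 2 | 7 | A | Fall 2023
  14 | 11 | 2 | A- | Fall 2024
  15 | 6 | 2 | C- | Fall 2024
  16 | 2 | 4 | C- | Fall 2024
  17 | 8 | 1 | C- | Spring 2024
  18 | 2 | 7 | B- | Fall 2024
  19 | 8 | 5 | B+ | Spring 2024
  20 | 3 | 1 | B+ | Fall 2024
SELECT p.name, COUNT(*) AS n FROM enrollments c JOIN students p ON c.student_id = p.id GROUP BY p.id, p.name

Execution result:
name | n
Quinn Wilson | 1
Leo Martinez | 4
David Martinez | 2
Rose Garcia | 1
Alice Williams | 1
Leo Smith | 1
Leo Johnson | 1
Eve Brown | 3
Rose Brown | 2
David Brown | 4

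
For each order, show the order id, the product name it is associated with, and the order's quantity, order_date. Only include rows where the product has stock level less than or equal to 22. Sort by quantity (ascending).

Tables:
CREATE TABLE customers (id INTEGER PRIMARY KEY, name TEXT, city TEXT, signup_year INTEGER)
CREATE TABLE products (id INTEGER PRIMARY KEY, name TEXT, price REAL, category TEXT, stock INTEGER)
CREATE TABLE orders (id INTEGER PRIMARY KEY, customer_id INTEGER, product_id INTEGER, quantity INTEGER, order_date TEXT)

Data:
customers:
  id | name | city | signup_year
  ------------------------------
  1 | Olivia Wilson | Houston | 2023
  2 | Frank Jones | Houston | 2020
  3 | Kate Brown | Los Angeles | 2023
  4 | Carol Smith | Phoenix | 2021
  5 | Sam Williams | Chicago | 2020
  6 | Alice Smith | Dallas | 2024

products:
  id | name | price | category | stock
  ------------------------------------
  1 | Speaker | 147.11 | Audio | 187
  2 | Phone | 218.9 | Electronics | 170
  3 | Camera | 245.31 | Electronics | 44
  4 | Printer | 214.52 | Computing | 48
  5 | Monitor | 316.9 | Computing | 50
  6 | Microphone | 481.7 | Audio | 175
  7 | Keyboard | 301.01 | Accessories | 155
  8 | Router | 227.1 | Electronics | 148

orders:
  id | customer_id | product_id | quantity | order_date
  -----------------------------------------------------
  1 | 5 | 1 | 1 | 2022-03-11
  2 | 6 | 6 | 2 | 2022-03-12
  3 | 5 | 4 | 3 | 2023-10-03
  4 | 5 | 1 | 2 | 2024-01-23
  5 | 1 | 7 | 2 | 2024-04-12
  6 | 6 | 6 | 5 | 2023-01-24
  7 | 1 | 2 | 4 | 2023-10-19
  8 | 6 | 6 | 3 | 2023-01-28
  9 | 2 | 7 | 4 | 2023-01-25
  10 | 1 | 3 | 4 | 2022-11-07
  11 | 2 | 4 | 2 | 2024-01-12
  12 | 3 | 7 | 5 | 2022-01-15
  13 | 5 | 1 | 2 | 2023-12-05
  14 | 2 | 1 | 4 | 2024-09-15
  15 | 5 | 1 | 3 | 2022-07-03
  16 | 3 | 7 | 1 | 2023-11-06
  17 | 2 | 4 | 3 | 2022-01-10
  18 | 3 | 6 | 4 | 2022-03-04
SELECT c.id, p.name AS product, c.quantity, c.order_date FROM orders c JOIN products p ON c.product_id = p.id WHERE p.stock <= 22 ORDER BY c.quantity ASC

Execution result:
(no rows)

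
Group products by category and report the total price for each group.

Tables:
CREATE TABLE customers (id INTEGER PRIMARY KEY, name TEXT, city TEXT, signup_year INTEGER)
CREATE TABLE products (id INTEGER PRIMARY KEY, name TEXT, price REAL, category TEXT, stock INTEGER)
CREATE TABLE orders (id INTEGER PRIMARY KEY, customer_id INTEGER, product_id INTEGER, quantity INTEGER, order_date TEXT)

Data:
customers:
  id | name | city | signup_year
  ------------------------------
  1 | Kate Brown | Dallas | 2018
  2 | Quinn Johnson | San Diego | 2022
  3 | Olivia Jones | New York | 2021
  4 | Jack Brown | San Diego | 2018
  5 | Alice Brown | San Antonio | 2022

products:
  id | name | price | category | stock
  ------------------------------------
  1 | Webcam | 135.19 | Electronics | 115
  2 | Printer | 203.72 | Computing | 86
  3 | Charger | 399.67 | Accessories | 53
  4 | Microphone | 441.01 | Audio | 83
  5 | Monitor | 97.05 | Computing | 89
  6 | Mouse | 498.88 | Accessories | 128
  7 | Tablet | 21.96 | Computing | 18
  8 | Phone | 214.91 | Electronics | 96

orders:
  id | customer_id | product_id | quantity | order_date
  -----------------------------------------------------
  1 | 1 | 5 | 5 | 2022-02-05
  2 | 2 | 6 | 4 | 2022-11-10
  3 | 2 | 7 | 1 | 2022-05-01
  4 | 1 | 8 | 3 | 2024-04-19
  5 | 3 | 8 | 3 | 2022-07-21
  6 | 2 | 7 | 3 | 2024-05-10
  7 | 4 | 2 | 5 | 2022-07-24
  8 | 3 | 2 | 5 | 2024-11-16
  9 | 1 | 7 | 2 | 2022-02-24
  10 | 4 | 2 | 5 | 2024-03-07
SELECT category, SUM(price) AS sum_price FROM products GROUP BY category

Execution result:
category | sum_price
Accessories | 898.55
Audio | 441.01
Computing | 322.73
Electronics | 350.10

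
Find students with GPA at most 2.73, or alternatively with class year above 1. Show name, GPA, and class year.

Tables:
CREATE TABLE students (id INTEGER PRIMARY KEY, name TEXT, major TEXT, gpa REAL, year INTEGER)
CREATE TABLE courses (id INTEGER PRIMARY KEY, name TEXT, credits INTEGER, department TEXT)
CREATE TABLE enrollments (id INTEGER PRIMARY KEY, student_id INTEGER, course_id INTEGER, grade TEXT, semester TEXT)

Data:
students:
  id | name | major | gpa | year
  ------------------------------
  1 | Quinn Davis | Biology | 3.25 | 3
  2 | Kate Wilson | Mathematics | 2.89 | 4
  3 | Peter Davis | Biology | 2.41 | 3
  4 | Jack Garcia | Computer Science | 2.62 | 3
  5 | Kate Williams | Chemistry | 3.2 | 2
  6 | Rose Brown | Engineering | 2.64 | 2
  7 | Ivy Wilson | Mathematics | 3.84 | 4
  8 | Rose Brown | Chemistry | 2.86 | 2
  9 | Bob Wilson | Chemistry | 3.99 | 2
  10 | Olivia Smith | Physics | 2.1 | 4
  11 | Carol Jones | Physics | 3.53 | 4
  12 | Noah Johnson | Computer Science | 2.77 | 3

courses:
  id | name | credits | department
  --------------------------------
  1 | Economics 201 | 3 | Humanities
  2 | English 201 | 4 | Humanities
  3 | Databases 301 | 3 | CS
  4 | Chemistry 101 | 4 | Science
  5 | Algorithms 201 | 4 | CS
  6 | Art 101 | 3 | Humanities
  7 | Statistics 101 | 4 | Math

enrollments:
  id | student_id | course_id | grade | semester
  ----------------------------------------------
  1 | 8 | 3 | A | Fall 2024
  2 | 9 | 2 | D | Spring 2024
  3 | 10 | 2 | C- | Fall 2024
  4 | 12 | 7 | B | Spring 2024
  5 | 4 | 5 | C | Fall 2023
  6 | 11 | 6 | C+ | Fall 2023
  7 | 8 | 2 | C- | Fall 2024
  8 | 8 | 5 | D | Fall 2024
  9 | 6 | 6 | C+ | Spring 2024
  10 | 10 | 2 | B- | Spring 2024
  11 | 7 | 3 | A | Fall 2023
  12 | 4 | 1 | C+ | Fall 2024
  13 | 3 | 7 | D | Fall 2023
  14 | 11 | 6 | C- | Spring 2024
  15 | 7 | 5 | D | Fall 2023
SELECT name, gpa, year FROM students WHERE gpa <= 2.73 OR year > 1

Execution result:
name | gpa | year
Quinn Davis | 3.25 | 3
Kate Wilson | 2.89 | 4
Peter Davis | 2.41 | 3
Jack Garcia | 2.62 | 3
Kate Williams | 3.20 | 2
Rose Brown | 2.64 | 2
Ivy Wilson | 3.84 | 4
Rose Brown | 2.86 | 2
Bob Wilson | 3.99 | 2
Olivia Smith | 2.10 | 4
Carol Jones | 3.53 | 4
Noah Johnson | 2.77 | 3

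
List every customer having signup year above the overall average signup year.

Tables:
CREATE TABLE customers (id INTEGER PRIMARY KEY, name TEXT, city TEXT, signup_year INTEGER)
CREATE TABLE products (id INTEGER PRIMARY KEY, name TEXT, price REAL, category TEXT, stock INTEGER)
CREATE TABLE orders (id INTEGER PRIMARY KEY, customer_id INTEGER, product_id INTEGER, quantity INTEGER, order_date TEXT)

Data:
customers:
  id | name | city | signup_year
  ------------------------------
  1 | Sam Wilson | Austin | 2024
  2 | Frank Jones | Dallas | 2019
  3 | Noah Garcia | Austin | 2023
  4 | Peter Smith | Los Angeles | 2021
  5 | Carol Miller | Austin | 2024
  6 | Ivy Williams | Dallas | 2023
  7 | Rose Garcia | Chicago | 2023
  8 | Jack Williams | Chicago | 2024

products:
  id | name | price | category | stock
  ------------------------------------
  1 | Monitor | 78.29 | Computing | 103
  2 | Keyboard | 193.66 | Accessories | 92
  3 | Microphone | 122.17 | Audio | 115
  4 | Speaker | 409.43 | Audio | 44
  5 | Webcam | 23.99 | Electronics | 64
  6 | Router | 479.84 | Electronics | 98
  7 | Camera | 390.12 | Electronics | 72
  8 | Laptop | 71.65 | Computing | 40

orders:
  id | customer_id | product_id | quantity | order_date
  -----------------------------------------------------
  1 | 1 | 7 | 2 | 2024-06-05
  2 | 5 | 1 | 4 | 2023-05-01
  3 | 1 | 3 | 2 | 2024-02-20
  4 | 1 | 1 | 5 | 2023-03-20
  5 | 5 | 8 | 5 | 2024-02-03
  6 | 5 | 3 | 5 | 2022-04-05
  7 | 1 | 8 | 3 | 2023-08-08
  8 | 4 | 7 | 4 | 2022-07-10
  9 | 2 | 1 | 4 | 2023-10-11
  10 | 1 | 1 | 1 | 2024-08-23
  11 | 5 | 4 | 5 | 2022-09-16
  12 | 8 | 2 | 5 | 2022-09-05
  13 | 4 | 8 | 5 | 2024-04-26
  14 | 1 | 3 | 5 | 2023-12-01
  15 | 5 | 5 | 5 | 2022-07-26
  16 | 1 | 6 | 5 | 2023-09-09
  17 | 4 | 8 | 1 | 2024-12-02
SELECT name, signup_year FROM customers WHERE signup_year > (SELECT AVG(signup_year) FROM customers)

Execution result:
name | signup_year
Sam Wilson | 2024
Noah Garcia | 2023
Carol Miller | 2024
Ivy Williams | 2023
Rose Garcia | 2023
Jack Williams | 2024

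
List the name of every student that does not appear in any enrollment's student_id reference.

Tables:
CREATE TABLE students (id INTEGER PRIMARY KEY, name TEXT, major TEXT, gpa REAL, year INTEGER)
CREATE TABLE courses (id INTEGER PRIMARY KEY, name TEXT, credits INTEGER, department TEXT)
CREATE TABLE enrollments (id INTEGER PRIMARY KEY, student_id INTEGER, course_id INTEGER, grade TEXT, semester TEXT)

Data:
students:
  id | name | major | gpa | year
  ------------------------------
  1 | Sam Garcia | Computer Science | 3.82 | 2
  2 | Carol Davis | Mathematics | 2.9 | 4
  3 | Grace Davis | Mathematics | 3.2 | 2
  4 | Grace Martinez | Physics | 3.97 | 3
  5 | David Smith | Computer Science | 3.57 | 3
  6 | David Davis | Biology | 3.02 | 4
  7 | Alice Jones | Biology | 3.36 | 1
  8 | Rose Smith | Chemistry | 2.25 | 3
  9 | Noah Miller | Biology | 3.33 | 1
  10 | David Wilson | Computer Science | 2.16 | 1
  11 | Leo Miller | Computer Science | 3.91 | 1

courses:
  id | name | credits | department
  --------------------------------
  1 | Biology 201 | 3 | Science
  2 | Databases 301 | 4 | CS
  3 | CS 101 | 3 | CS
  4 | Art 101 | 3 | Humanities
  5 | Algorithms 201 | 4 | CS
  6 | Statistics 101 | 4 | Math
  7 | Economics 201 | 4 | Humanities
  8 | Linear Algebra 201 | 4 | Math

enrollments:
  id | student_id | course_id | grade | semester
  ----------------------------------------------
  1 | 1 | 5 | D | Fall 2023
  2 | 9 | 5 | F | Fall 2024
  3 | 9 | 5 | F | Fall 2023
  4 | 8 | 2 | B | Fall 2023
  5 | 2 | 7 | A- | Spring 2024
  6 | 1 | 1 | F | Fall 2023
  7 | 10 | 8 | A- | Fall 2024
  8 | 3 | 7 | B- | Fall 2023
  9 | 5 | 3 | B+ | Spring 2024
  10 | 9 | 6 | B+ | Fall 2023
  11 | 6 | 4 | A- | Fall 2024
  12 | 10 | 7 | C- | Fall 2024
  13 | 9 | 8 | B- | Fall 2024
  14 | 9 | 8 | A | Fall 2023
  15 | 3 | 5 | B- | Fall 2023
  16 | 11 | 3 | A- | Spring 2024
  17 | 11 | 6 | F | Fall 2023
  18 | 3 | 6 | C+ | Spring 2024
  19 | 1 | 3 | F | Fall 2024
SELECT p.name FROM students p LEFT JOIN enrollments c ON c.student_id = p.id WHERE c.id IS NULL

Execution result:
name
Grace Martinez
Alice Jones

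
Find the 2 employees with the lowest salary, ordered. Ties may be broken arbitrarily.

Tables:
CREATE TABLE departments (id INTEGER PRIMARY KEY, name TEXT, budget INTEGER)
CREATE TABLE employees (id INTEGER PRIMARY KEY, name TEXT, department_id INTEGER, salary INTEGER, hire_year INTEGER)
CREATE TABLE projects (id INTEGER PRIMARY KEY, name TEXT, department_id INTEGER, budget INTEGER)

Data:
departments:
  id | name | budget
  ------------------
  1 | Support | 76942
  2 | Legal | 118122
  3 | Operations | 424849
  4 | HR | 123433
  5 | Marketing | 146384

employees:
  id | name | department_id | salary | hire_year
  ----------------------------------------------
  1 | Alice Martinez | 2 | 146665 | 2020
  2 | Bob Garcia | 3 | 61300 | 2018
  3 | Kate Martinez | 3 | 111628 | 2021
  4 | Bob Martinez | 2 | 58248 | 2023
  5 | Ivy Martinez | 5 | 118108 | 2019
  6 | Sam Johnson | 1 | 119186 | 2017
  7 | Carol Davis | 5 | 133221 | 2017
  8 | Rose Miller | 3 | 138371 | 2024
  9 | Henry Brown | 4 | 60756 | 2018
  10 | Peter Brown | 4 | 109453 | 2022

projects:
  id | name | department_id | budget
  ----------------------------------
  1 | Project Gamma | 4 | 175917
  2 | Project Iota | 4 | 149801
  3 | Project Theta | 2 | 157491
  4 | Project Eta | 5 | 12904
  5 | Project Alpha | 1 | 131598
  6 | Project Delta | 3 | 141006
SELECT name, salary FROM employees ORDER BY salary ASC LIMIT 2

Execution result:
name | salary
Bob Martinez | 58248
Henry Brown | 60756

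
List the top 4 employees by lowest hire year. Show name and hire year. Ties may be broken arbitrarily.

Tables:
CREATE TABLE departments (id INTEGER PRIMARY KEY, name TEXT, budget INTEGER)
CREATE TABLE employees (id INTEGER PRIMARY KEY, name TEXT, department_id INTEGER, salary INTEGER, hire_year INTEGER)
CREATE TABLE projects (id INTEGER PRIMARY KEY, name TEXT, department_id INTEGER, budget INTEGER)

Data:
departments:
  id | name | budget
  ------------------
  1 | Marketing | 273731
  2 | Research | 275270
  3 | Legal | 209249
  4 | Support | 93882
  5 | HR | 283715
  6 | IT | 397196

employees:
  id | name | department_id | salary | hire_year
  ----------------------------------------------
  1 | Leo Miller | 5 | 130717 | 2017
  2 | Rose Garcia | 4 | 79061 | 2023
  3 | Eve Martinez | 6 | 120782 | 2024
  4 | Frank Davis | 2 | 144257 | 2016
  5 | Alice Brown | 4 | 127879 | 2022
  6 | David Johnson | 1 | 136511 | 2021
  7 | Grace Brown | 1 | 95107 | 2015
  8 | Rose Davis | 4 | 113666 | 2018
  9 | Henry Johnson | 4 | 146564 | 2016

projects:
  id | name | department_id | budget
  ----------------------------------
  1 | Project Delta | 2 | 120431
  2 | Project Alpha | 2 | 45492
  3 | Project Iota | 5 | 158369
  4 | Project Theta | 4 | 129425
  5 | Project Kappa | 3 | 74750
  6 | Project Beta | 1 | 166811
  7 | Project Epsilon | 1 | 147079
SELECT name, hire_year FROM employees ORDER BY hire_year ASC LIMIT 4

Execution result:
name | hire_year
Grace Brown | 2015
Frank Davis | 2016
Henry Johnson | 2016
Leo Miller | 2017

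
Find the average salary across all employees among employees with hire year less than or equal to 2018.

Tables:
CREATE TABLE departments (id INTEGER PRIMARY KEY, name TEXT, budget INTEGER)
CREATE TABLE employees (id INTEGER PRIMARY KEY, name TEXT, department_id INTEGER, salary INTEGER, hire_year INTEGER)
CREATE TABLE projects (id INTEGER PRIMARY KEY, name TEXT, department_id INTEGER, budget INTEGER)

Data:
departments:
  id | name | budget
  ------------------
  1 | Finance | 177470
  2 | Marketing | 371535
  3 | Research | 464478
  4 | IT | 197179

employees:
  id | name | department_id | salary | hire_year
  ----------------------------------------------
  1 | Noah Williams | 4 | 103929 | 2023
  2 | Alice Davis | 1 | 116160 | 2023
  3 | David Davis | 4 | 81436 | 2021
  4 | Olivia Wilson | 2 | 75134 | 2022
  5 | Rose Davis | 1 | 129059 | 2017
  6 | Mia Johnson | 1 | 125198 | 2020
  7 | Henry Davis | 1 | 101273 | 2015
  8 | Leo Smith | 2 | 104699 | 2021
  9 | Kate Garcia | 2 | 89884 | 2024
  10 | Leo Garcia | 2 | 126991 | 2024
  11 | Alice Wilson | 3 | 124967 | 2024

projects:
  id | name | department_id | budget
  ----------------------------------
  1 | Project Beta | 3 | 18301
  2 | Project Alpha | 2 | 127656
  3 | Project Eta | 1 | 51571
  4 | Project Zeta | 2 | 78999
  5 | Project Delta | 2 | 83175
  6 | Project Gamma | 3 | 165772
SELECT AVG(salary) FROM employees WHERE hire_year <= 2018

Execution result:
115166.00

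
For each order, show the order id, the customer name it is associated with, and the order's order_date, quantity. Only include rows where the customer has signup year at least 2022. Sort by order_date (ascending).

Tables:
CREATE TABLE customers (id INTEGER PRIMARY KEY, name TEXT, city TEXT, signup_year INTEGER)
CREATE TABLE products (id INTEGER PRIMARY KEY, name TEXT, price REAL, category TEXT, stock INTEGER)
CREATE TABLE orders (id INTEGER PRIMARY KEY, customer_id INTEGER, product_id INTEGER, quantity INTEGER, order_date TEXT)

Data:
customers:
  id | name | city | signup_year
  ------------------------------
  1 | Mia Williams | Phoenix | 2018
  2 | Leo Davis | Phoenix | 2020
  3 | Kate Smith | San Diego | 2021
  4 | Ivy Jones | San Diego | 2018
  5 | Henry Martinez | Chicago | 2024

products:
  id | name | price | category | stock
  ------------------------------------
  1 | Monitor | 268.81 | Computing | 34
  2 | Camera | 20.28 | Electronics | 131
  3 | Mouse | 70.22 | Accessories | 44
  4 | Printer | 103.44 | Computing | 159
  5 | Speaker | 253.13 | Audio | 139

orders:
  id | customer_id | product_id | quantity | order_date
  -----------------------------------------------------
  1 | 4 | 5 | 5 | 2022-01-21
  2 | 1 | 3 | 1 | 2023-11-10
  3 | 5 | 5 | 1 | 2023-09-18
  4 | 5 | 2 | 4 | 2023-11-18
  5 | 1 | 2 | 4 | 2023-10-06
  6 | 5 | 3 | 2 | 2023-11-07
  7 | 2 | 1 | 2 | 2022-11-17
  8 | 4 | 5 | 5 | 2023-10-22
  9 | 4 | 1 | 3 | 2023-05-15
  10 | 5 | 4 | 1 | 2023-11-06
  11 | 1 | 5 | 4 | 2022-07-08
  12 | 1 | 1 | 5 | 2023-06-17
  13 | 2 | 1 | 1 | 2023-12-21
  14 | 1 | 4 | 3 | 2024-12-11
SELECT c.id, p.name AS customer, c.order_date, c.quantity FROM orders c JOIN customers p ON c.customer_id = p.id WHERE p.signup_year >= 2022 ORDER BY c.order_date ASC

Execution result:
id | customer | order_date | quantity
3 | Henry Martinez | 2023-09-18 | 1
10 | Henry Martinez | 2023-11-06 | 1
6 | Henry Martinez | 2023-11-07 | 2
4 | Henry Martinez | 2023-11-18 | 4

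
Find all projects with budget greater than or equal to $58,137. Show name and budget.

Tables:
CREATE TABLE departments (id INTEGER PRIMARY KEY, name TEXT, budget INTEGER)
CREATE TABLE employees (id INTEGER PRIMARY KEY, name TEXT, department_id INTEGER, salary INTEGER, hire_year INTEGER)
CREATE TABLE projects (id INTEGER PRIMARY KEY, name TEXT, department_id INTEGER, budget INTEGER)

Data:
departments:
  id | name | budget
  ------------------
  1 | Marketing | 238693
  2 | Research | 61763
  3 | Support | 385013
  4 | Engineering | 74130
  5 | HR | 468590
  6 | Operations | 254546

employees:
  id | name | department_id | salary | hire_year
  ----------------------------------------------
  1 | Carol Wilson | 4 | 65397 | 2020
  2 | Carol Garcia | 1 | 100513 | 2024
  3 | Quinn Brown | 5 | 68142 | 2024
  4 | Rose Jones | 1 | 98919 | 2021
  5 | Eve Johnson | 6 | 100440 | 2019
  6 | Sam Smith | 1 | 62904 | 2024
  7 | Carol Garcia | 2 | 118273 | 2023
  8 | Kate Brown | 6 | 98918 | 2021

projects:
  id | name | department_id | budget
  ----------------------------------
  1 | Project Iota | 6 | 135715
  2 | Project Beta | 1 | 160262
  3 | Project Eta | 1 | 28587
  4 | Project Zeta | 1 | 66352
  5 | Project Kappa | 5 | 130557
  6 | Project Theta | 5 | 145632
SELECT name, budget FROM projects WHERE budget >= 58137

Execution result:
name | budget
Project Iota | 135715
Project Beta | 160262
Project Zeta | 66352
Project Kappa | 130557
Project Theta | 145632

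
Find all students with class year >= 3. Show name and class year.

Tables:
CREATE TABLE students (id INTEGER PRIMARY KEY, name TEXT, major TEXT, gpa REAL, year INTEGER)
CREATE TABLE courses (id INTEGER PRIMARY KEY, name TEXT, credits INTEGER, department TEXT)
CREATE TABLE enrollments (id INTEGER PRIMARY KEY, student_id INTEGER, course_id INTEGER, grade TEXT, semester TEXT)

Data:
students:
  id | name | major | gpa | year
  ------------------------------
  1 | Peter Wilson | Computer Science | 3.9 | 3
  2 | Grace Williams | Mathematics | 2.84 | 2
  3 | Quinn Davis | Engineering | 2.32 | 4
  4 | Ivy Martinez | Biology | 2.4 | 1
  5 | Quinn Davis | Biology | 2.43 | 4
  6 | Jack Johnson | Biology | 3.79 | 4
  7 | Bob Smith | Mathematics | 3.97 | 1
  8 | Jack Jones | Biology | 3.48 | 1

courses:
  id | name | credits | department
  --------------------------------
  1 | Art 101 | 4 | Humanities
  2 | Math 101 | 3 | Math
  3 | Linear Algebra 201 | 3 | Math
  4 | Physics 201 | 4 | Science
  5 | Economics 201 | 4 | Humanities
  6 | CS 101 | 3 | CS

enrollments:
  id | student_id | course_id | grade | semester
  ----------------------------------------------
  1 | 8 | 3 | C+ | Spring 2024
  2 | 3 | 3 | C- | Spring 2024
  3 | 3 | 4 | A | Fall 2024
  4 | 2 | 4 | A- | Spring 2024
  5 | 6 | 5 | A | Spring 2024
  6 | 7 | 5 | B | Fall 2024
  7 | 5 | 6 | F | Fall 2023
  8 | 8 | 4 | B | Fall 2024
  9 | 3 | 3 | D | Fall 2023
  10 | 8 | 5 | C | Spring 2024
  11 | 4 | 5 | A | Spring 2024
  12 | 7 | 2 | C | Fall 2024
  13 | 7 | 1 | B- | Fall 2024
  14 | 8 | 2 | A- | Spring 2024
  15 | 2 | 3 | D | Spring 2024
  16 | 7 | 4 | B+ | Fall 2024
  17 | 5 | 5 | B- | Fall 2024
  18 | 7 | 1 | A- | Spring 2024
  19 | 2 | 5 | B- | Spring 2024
SELECT name, year FROM students WHERE year >= 3

Execution result:
name | year
Peter Wilson | 3
Quinn Davis | 4
Quinn Davis | 4
Jack Johnson | 4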